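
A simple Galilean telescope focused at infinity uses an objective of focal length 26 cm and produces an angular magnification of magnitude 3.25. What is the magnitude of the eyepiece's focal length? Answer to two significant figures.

8.0 cm

|M| = f_obj/|f_eye|, so |f_eye| = f_obj/|M| = 26/3.25 = 8.000 cm.
(The eyepiece is diverging, so its signed focal length is -8.000 cm.)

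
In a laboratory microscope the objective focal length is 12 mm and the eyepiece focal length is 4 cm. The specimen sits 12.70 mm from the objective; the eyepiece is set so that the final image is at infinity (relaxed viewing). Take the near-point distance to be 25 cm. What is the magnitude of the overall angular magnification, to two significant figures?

Convert to cm: f_obj = 12 mm = 1.2 cm; d_o = 12.70 mm = 1.27 cm.
Objective: 1/d_i = 1/f_obj - 1/d_o = 1/1.2 - 1/1.27 = 0.04593 cm^-1, so d_i = 21.771 cm.
m_obj = -d_i/d_o = -21.771/1.27 = -17.143.
Eyepiece angular magnification (image at infinity): M_eye = D/f_e = 25/4 = 6.250.
Overall M = m_obj x M_eye = (-17.143)(6.250) = -107.14.
|M| = 107.14.

110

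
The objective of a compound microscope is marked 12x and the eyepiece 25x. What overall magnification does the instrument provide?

The overall magnification of a compound microscope is the product of the objective and eyepiece magnifications:
M = M_obj x M_eye = 12 x 25 = 300.

300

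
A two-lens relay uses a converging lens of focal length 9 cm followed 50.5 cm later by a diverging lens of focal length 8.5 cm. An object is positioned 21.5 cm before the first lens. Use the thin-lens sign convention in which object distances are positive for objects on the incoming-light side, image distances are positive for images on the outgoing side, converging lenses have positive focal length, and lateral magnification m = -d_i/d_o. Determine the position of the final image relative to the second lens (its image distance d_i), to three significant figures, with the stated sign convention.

-6.84 cm

Applying the thin-lens equation to the first lens, 1/9 = 1/21.5 + 1/d_i1, which gives d_i1 = 15.480 cm.
Object distance for lens 2: d_o2 = 50.5 - 15.480 = 35.020 cm.
Applying the thin-lens equation again with f_2 = -8.5 cm and d_o2 = 35.020 cm gives d_i2 = -6.840 cm.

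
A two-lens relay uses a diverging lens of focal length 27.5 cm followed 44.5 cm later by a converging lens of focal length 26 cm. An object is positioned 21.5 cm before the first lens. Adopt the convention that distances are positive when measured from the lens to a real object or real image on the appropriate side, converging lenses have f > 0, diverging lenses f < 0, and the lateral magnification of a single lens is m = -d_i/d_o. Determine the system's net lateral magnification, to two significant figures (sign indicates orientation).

Applying the thin-lens equation to the first lens, 1/(-27.5) = 1/21.5 + 1/d_i1, which gives d_i1 = -12.066 cm.
Its lateral magnification is m_1 = -d_i1/d_o1 = -(-12.066)/21.5 = 0.5612.
The intermediate image is virtual, 12.066 cm to the left of lens 1, so d_o2 = L - d_i1 = 44.5 - (-12.066) = 56.566 cm.
Applying the thin-lens equation again with f_2 = 26 cm and d_o2 = 56.566 cm gives d_i2 = 48.116 cm.
m_2 = -(48.116)/(56.566) = -0.8506.
Overall magnification: m = m_1 m_2 = -0.4774.

-0.48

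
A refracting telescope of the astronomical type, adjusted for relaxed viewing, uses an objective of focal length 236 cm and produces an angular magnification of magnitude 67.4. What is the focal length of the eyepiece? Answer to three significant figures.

3.50 cm

|M| = f_obj/f_eye, so f_eye = f_obj/|M| = 236/67.4 = 3.501 cm.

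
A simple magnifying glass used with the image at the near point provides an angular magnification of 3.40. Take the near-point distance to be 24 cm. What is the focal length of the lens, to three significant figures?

For the image at the near point, M = 1 + D/f.
f = D/(M - 1) = 24/(3.4 - 1) = 10.000 cm.

10.0 cm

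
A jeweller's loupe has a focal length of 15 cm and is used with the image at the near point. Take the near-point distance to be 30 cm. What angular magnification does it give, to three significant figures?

3.00

M = 1 + D/f = 1 + 30/15 = 3.000.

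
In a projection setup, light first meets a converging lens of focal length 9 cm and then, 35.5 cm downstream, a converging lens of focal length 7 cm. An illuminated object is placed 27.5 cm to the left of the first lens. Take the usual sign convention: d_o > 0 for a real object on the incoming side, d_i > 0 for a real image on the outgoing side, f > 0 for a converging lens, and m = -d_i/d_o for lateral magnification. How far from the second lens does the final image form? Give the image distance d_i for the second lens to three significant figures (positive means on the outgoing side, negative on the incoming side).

10.2 cm

Lens 1: 1/d_i1 = 1/f_1 - 1/d_o1 = 1/9 - 1/27.5 = 0.07475 cm^-1, so d_i1 = 13.378 cm.
That image sits 22.122 cm in front of the second lens, so d_o2 = 22.122 cm.
Lens 2: 1/d_i2 = 1/f_2 - 1/d_o2 = 1/7 - 1/(22.122) = 0.09765 cm^-1, so d_i2 = 10.240 cm.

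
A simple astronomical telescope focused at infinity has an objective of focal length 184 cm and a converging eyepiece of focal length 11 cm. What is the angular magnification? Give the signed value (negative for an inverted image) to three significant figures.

-16.7

M = -f_obj/f_eye = -184/(11) = -16.727.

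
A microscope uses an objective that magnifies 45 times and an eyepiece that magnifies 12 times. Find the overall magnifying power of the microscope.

540

The overall magnification of a compound microscope is the product of the objective and eyepiece magnifications:
M = M_obj x M_eye = 45 x 12 = 540.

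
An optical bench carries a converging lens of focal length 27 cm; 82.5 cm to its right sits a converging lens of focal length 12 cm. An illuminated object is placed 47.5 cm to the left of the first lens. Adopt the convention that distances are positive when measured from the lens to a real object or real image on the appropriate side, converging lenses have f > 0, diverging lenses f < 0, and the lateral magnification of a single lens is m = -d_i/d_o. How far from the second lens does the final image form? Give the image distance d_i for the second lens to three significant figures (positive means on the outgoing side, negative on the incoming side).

Lens 1: 1/d_i1 = 1/f_1 - 1/d_o1 = 1/27 - 1/47.5 = 0.01598 cm^-1, so d_i1 = 62.561 cm.
Object distance for lens 2: d_o2 = 82.5 - 62.561 = 19.939 cm.
Lens 2: 1/d_i2 = 1/f_2 - 1/d_o2 = 1/12 - 1/(19.939) = 0.03318 cm^-1, so d_i2 = 30.138 cm.

30.1 cm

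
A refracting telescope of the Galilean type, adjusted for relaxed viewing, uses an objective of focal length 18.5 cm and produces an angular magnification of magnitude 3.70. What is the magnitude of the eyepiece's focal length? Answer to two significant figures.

|M| = f_obj/|f_eye|, so |f_eye| = f_obj/|M| = 18.5/3.7 = 5.000 cm.
(The eyepiece is diverging, so its signed focal length is -5.000 cm.)

5.0 cm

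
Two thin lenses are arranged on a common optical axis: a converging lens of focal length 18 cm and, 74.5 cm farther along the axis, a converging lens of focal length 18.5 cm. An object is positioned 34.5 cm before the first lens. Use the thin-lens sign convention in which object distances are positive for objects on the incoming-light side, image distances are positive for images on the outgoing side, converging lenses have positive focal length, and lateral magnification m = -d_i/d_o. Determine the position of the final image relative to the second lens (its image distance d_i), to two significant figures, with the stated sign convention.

37 cm

Applying the thin-lens equation to the first lens, 1/18 = 1/34.5 + 1/d_i1, which gives d_i1 = 37.636 cm.
That image sits 36.864 cm in front of the second lens, so d_o2 = 36.864 cm.
Applying the thin-lens equation again with f_2 = 18.5 cm and d_o2 = 36.864 cm gives d_i2 = 37.137 cm.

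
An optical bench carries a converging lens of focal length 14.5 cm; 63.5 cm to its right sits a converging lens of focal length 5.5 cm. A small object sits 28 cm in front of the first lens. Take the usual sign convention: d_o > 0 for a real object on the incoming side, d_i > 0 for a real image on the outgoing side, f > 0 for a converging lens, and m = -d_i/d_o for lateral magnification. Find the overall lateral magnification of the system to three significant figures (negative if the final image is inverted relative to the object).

First lens: d_i1 = 1/(1/14.5 - 1/28) = 30.074 cm.
m_1 = -(30.074)/28 = -1.0741.
Object distance for lens 2: d_o2 = 63.5 - 30.074 = 33.426 cm.
Second lens: d_i2 = 1/(1/5.5 - 1/(33.426)) = 6.583 cm.
m_2 = -(6.583)/(33.426) = -0.1969.
Overall magnification: m = m_1 m_2 = 0.2115.

0.212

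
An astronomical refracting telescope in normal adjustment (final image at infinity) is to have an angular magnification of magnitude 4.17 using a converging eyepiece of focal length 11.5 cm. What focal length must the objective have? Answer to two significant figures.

|M| = f_obj/|f_eye|, so f_obj = |M| x |f_eye| = 4.17 x 11.5 = 47.955 cm.

48 cm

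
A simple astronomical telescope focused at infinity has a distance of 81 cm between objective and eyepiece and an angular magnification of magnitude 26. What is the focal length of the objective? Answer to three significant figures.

78.0 cm

In normal adjustment the tube length equals f_obj + f_eye and |M| = f_obj/f_eye.
So f_obj = 26 f_eye and 26 f_eye + f_eye = 81 cm, giving f_eye = 81/27 = 3.000 cm and f_obj = 78.000 cm.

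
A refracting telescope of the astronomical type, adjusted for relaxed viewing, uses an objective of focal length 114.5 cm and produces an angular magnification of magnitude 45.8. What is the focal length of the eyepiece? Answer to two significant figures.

|M| = f_obj/f_eye, so f_eye = f_obj/|M| = 114.5/45.8 = 2.500 cm.

2.5 cm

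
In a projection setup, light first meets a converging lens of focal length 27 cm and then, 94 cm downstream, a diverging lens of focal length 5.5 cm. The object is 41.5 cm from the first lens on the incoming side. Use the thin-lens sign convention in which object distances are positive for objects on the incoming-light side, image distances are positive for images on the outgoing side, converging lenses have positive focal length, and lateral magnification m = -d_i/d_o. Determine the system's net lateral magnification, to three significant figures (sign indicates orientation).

Lens 1: 1/d_i1 = 1/f_1 - 1/d_o1 = 1/27 - 1/41.5 = 0.01294 cm^-1, so d_i1 = 77.276 cm.
m_1 = -(77.276)/41.5 = -1.8621.
The intermediate image is 77.276 cm to the right of lens 1, so d_o2 = L - d_i1 = 94 - 77.276 = 16.724 cm.
Lens 2: 1/d_i2 = 1/f_2 - 1/d_o2 = 1/(-5.5) - 1/(16.724) = -0.24161 cm^-1, so d_i2 = -4.139 cm.
m_2 = -(-4.139)/(16.724) = 0.2475.
Overall magnification: m = m_1 m_2 = -0.4608.

-0.461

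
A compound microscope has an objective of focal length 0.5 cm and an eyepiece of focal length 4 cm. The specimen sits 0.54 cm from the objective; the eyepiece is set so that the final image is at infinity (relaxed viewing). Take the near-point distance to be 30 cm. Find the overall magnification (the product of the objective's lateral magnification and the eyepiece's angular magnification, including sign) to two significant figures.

-94

Objective: 1/d_i = 1/f_obj - 1/d_o = 1/0.5 - 1/0.54 = 0.14815 cm^-1, so d_i = 6.750 cm.
m_obj = -d_i/d_o = -6.750/0.54 = -12.500.
Eyepiece angular magnification (image at infinity): M_eye = D/f_e = 30/4 = 7.500.
Overall M = m_obj x M_eye = (-12.500)(7.500) = -93.75.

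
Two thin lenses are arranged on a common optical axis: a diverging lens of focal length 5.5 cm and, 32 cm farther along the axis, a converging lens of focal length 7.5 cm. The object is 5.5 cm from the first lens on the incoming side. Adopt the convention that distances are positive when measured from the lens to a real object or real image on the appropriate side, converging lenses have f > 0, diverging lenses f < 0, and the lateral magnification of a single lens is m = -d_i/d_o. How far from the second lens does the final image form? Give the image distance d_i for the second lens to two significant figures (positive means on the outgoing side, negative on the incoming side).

First lens: d_i1 = 1/(1/(-5.5) - 1/5.5) = -2.750 cm.
With d_i1 < 0 the first image is virtual and lies on the object side; the object distance for lens 2 is d_o2 = 32 - (-2.750) = 34.750 cm.
Second lens: d_i2 = 1/(1/7.5 - 1/(34.750)) = 9.564 cm.

9.6 cm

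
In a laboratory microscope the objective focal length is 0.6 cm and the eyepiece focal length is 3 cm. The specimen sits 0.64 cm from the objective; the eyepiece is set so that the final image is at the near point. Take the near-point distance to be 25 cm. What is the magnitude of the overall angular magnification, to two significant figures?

140

Objective: 1/d_i = 1/f_obj - 1/d_o = 1/0.6 - 1/0.64 = 0.10417 cm^-1, so d_i = 9.600 cm.
m_obj = -d_i/d_o = -9.600/0.64 = -15.000.
Eyepiece angular magnification (image at near point): M_eye = 1 + D/f_e = 1 + 25/3 = 9.333.
Overall M = m_obj x M_eye = (-15.000)(9.333) = -140.00.
|M| = 140.00.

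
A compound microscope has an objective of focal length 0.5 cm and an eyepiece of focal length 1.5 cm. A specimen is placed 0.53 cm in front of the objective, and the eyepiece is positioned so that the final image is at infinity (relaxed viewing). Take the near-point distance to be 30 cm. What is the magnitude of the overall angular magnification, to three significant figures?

333

Objective: 1/d_i = 1/f_obj - 1/d_o = 1/0.5 - 1/0.53 = 0.11321 cm^-1, so d_i = 8.833 cm.
m_obj = -d_i/d_o = -8.833/0.53 = -16.667.
Eyepiece angular magnification (image at infinity): M_eye = D/f_e = 30/1.5 = 20.000.
Overall M = m_obj x M_eye = (-16.667)(20.000) = -333.33.
|M| = 333.33.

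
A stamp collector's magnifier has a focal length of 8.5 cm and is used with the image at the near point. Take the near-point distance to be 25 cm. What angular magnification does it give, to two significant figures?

3.9

M = 1 + D/f = 1 + 25/8.5 = 3.941.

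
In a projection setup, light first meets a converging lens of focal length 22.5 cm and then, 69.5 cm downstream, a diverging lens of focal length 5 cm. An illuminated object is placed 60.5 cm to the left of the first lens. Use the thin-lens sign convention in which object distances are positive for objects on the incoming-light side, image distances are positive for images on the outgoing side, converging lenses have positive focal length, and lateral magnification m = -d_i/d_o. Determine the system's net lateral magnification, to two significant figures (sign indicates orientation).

Lens 1: 1/d_i1 = 1/f_1 - 1/d_o1 = 1/22.5 - 1/60.5 = 0.02792 cm^-1, so d_i1 = 35.822 cm.
m_1 = -(35.822)/60.5 = -0.5921.
Object distance for lens 2: d_o2 = 69.5 - 35.822 = 33.678 cm.
Lens 2: 1/d_i2 = 1/f_2 - 1/d_o2 = 1/(-5) - 1/(33.678) = -0.22969 cm^-1, so d_i2 = -4.354 cm.
m_2 = -(-4.354)/(33.678) = 0.1293.
Overall magnification: m = m_1 m_2 = -0.0765.

-0.077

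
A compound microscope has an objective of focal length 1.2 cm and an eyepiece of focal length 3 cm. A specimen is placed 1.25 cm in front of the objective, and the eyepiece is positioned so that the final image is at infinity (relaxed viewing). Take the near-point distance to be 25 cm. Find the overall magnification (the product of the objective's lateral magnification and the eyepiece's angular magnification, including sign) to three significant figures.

-200

Objective: 1/d_i = 1/f_obj - 1/d_o = 1/1.2 - 1/1.25 = 0.03333 cm^-1, so d_i = 30.000 cm.
m_obj = -d_i/d_o = -30.000/1.25 = -24.000.
Eyepiece angular magnification (image at infinity): M_eye = D/f_e = 25/3 = 8.333.
Overall M = m_obj x M_eye = (-24.000)(8.333) = -200.00.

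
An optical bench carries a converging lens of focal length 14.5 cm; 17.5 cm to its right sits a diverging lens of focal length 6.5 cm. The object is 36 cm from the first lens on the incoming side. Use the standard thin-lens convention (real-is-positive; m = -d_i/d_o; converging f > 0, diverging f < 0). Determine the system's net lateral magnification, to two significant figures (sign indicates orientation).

16

Lens 1: 1/d_i1 = 1/f_1 - 1/d_o1 = 1/14.5 - 1/36 = 0.04119 cm^-1, so d_i1 = 24.279 cm.
m_1 = -(24.279)/36 = -0.6744.
This image would form 24.279 cm past lens 1, i.e. 6.779 cm beyond lens 2, so it is a virtual object for lens 2: d_o2 = 17.5 - 24.279 = -6.779 cm.
Lens 2: 1/d_i2 = 1/f_2 - 1/d_o2 = 1/(-6.5) - 1/(-6.779) = -0.00633 cm^-1, so d_i2 = -157.896 cm.
m_2 = -(-157.896)/(-6.779) = -23.2917.
Overall magnification: m = m_1 m_2 = 15.7083.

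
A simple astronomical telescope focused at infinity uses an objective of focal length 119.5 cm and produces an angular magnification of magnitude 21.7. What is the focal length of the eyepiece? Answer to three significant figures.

5.51 cm

|M| = f_obj/f_eye, so f_eye = f_obj/|M| = 119.5/21.7 = 5.507 cm.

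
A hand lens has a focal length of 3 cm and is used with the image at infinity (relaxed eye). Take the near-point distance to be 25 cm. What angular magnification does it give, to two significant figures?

8.3

M = D/f = 25/3 = 8.333.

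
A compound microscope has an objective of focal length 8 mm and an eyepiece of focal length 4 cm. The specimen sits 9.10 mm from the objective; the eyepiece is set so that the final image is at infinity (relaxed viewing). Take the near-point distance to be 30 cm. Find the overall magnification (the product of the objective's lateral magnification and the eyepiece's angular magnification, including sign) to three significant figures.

Convert to cm: f_obj = 8 mm = 0.8 cm; d_o = 9.10 mm = 0.91 cm.
Objective: 1/d_i = 1/f_obj - 1/d_o = 1/0.8 - 1/0.91 = 0.15110 cm^-1, so d_i = 6.618 cm.
m_obj = -d_i/d_o = -6.618/0.91 = -7.273.
Eyepiece angular magnification (image at infinity): M_eye = D/f_e = 30/4 = 7.500.
Overall M = m_obj x M_eye = (-7.273)(7.500) = -54.55.

-54.5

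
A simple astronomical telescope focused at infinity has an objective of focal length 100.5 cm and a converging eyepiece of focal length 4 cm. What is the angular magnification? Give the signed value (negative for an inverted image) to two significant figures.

M = -f_obj/f_eye = -100.5/(4) = -25.125.

-25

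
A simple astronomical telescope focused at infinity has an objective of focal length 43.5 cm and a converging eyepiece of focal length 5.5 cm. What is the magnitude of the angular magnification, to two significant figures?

|M| = f_obj/|f_eye| = 43.5/5.5 = 7.909.

7.9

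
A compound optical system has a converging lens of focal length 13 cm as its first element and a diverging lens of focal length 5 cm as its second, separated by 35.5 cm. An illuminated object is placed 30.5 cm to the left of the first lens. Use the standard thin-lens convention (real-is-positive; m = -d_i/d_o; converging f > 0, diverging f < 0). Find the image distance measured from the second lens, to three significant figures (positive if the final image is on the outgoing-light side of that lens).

-3.60 cm

First lens: d_i1 = 1/(1/13 - 1/30.5) = 22.657 cm.
Object distance for lens 2: d_o2 = 35.5 - 22.657 = 12.843 cm.
Second lens: d_i2 = 1/(1/(-5) - 1/(12.843)) = -3.599 cm.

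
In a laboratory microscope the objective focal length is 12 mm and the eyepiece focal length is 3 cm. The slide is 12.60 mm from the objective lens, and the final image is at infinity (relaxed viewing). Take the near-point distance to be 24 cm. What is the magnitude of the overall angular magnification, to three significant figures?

160

Convert to cm: f_obj = 12 mm = 1.2 cm; d_o = 12.60 mm = 1.26 cm.
Objective: 1/d_i = 1/f_obj - 1/d_o = 1/1.2 - 1/1.26 = 0.03968 cm^-1, so d_i = 25.200 cm.
m_obj = -d_i/d_o = -25.200/1.26 = -20.000.
Eyepiece angular magnification (image at infinity): M_eye = D/f_e = 24/3 = 8.000.
Overall M = m_obj x M_eye = (-20.000)(8.000) = -160.00.
|M| = 160.00.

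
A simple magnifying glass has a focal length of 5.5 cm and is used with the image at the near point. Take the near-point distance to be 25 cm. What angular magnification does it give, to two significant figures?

M = 1 + D/f = 1 + 25/5.5 = 5.545.

5.5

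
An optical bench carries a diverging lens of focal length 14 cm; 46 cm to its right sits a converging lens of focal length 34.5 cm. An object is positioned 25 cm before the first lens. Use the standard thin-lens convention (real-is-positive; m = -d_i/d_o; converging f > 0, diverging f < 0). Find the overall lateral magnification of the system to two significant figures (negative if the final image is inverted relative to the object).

Applying the thin-lens equation to the first lens, 1/(-14) = 1/25 + 1/d_i1, which gives d_i1 = -8.974 cm.
Its lateral magnification is m_1 = -d_i1/d_o1 = -(-8.974)/25 = 0.3590.
With d_i1 < 0 the first image is virtual and lies on the object side; the object distance for lens 2 is d_o2 = 46 - (-8.974) = 54.974 cm.
Applying the thin-lens equation again with f_2 = 34.5 cm and d_o2 = 54.974 cm gives d_i2 = 92.634 cm.
m_2 = -(92.634)/(54.974) = -1.6850.
Overall magnification: m = m_1 m_2 = -0.6049.

-0.60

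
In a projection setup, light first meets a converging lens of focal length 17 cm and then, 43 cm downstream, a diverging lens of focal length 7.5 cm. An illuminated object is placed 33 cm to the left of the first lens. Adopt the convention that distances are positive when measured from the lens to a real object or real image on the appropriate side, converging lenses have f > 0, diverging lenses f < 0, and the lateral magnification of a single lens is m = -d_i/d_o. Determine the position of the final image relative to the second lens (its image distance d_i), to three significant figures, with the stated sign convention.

Applying the thin-lens equation to the first lens, 1/17 = 1/33 + 1/d_i1, which gives d_i1 = 35.062 cm.
That image sits 7.938 cm in front of the second lens, so d_o2 = 7.938 cm.
Applying the thin-lens equation again with f_2 = -7.5 cm and d_o2 = 7.938 cm gives d_i2 = -3.856 cm.

-3.86 cm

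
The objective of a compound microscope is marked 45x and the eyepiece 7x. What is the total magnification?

315

The overall magnification of a compound microscope is the product of the objective and eyepiece magnifications:
M = M_obj x M_eye = 45 x 7 = 315.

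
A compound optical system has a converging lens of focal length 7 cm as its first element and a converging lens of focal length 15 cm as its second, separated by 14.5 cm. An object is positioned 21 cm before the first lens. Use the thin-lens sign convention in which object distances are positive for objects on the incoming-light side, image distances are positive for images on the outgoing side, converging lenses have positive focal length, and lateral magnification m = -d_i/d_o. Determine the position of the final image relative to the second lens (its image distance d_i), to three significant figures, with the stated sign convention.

First lens: d_i1 = 1/(1/7 - 1/21) = 10.500 cm.
The intermediate image is 10.500 cm to the right of lens 1, so d_o2 = L - d_i1 = 14.5 - 10.500 = 4.000 cm.
Second lens: d_i2 = 1/(1/15 - 1/(4.000)) = -5.455 cm.

-5.45 cm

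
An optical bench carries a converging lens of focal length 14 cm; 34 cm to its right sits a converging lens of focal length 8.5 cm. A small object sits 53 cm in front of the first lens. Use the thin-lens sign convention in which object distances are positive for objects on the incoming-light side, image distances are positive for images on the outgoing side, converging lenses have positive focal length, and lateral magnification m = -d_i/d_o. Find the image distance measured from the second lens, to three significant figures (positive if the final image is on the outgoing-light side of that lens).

Applying the thin-lens equation to the first lens, 1/14 = 1/53 + 1/d_i1, which gives d_i1 = 19.026 cm.
The intermediate image is 19.026 cm to the right of lens 1, so d_o2 = L - d_i1 = 34 - 19.026 = 14.974 cm.
Applying the thin-lens equation again with f_2 = 8.5 cm and d_o2 = 14.974 cm gives d_i2 = 19.659 cm.

19.7 cm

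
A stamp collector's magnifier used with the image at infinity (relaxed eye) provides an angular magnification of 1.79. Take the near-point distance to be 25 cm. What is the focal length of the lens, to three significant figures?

For the image at infinity, M = D/f.
f = D/M = 25/1.79 = 13.966 cm.

14.0 cm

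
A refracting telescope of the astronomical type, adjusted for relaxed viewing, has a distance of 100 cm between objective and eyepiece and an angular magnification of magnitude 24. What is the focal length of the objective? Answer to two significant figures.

In normal adjustment the tube length equals f_obj + f_eye and |M| = f_obj/f_eye.
So f_obj = 24 f_eye and 24 f_eye + f_eye = 100 cm, giving f_eye = 100/25 = 4.000 cm and f_obj = 96.000 cm.

96 cm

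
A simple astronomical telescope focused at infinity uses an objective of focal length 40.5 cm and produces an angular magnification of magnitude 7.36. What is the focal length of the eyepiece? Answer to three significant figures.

|M| = f_obj/f_eye, so f_eye = f_obj/|M| = 40.5/7.36 = 5.503 cm.

5.50 cm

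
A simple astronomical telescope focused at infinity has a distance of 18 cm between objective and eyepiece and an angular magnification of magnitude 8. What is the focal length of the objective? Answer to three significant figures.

16.0 cm

In normal adjustment the tube length equals f_obj + f_eye and |M| = f_obj/f_eye.
So f_obj = 8 f_eye and 8 f_eye + f_eye = 18 cm, giving f_eye = 18/9 = 2.000 cm and f_obj = 16.000 cm.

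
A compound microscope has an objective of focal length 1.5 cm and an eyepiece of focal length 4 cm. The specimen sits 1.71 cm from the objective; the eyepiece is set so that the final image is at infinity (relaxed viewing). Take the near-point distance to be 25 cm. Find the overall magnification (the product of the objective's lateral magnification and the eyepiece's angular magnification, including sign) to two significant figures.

Objective: 1/d_i = 1/f_obj - 1/d_o = 1/1.5 - 1/1.71 = 0.08187 cm^-1, so d_i = 12.214 cm.
m_obj = -d_i/d_o = -12.214/1.71 = -7.143.
Eyepiece angular magnification (image at infinity): M_eye = D/f_e = 25/4 = 6.250.
Overall M = m_obj x M_eye = (-7.143)(6.250) = -44.64.

-45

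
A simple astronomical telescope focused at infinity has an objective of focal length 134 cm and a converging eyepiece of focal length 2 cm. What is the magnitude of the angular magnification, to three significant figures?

|M| = f_obj/|f_eye| = 134/2 = 67.000.

67.0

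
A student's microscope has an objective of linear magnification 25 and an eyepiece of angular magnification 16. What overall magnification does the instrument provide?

400

The overall magnification of a compound microscope is the product of the objective and eyepiece magnifications:
M = M_obj x M_eye = 25 x 16 = 400.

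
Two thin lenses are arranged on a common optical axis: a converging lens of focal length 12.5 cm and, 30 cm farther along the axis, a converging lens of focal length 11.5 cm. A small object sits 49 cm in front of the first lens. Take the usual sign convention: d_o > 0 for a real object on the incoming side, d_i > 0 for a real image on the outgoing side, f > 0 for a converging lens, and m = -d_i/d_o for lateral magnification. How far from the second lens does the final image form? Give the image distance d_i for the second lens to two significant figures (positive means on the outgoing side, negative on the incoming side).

88 cm

Lens 1: 1/d_i1 = 1/f_1 - 1/d_o1 = 1/12.5 - 1/49 = 0.05959 cm^-1, so d_i1 = 16.781 cm.
The intermediate image is 16.781 cm to the right of lens 1, so d_o2 = L - d_i1 = 30 - 16.781 = 13.219 cm.
Lens 2: 1/d_i2 = 1/f_2 - 1/d_o2 = 1/11.5 - 1/(13.219) = 0.01131 cm^-1, so d_i2 = 88.426 cm.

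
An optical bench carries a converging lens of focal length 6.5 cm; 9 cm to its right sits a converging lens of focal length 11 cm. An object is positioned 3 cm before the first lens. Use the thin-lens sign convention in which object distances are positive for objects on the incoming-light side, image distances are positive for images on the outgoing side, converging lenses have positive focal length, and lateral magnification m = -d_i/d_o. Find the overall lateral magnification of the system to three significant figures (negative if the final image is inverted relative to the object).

-5.72

Lens 1: 1/d_i1 = 1/f_1 - 1/d_o1 = 1/6.5 - 1/3 = -0.17949 cm^-1, so d_i1 = -5.571 cm.
m_1 = -(-5.571)/3 = 1.8571.
The intermediate image is virtual, 5.571 cm to the left of lens 1, so d_o2 = L - d_i1 = 9 - (-5.571) = 14.571 cm.
Lens 2: 1/d_i2 = 1/f_2 - 1/d_o2 = 1/11 - 1/(14.571) = 0.02228 cm^-1, so d_i2 = 44.880 cm.
m_2 = -(44.880)/(14.571) = -3.0800.
Overall magnification: m = m_1 m_2 = -5.7200.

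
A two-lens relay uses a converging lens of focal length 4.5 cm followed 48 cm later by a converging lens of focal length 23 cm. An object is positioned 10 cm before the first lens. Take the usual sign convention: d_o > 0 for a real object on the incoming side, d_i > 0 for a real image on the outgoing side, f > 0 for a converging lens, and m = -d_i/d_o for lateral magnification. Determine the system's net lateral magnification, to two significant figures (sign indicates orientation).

Applying the thin-lens equation to the first lens, 1/4.5 = 1/10 + 1/d_i1, which gives d_i1 = 8.182 cm.
Its lateral magnification is m_1 = -d_i1/d_o1 = -(8.182)/10 = -0.8182.
The intermediate image is 8.182 cm to the right of lens 1, so d_o2 = L - d_i1 = 48 - 8.182 = 39.818 cm.
Applying the thin-lens equation again with f_2 = 23 cm and d_o2 = 39.818 cm gives d_i2 = 54.454 cm.
m_2 = -(54.454)/(39.818) = -1.3676.
Total m = m_1 x m_2 = (-0.8182)(-1.3676) = 1.1189.

1.1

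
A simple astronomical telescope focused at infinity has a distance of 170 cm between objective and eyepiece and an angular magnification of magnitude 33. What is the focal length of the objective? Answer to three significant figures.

In normal adjustment the tube length equals f_obj + f_eye and |M| = f_obj/f_eye.
So f_obj = 33 f_eye and 33 f_eye + f_eye = 170 cm, giving f_eye = 170/34 = 5.000 cm and f_obj = 165.000 cm.

165 cm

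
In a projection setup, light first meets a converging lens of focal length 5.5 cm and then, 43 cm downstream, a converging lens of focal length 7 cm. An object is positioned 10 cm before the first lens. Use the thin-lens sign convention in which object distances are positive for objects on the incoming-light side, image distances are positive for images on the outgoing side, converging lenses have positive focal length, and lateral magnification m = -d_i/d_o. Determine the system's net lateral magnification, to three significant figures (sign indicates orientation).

0.360

Lens 1: 1/d_i1 = 1/f_1 - 1/d_o1 = 1/5.5 - 1/10 = 0.08182 cm^-1, so d_i1 = 12.222 cm.
m_1 = -(12.222)/10 = -1.2222.
The intermediate image is 12.222 cm to the right of lens 1, so d_o2 = L - d_i1 = 43 - 12.222 = 30.778 cm.
Lens 2: 1/d_i2 = 1/f_2 - 1/d_o2 = 1/7 - 1/(30.778) = 0.11037 cm^-1, so d_i2 = 9.061 cm.
m_2 = -(9.061)/(30.778) = -0.2944.
The system's lateral magnification is m_1 m_2 = (-1.2222)(-0.2944) = 0.3598.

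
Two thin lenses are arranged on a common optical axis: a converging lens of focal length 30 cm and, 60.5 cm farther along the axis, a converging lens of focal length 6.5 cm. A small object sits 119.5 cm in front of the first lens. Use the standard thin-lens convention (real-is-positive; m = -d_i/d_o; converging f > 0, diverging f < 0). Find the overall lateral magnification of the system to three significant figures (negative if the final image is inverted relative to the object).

First lens: d_i1 = 1/(1/30 - 1/119.5) = 40.056 cm.
m_1 = -(40.056)/119.5 = -0.3352.
That image sits 20.444 cm in front of the second lens, so d_o2 = 20.444 cm.
Second lens: d_i2 = 1/(1/6.5 - 1/(20.444)) = 9.530 cm.
m_2 = -(9.530)/(20.444) = -0.4661.
Overall magnification: m = m_1 m_2 = 0.1563.

0.156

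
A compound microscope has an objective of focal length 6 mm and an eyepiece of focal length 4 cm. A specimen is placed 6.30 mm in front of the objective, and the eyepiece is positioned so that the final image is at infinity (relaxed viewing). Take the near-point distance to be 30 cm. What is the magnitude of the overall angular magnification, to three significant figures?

150

Convert to cm: f_obj = 6 mm = 0.6 cm; d_o = 6.30 mm = 0.63 cm.
Objective: 1/d_i = 1/f_obj - 1/d_o = 1/0.6 - 1/0.63 = 0.07937 cm^-1, so d_i = 12.600 cm.
m_obj = -d_i/d_o = -12.600/0.63 = -20.000.
Eyepiece angular magnification (image at infinity): M_eye = D/f_e = 30/4 = 7.500.
Overall M = m_obj x M_eye = (-20.000)(7.500) = -150.00.
|M| = 150.00.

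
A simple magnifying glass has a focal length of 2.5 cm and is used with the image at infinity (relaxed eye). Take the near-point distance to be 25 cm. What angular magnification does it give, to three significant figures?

10.0

M = D/f = 25/2.5 = 10.000.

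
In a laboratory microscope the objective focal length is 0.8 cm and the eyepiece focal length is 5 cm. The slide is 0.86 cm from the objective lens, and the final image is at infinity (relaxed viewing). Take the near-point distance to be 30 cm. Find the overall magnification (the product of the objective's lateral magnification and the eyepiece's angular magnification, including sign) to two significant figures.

-80

Objective: 1/d_i = 1/f_obj - 1/d_o = 1/0.8 - 1/0.86 = 0.08721 cm^-1, so d_i = 11.467 cm.
m_obj = -d_i/d_o = -11.467/0.86 = -13.333.
Eyepiece angular magnification (image at infinity): M_eye = D/f_e = 30/5 = 6.000.
Overall M = m_obj x M_eye = (-13.333)(6.000) = -80.00.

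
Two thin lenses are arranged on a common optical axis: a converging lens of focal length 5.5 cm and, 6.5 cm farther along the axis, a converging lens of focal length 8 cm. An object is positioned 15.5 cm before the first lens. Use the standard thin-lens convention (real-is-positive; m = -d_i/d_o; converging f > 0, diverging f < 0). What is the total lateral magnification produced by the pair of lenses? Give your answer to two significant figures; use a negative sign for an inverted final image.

-0.44

Lens 1: 1/d_i1 = 1/f_1 - 1/d_o1 = 1/5.5 - 1/15.5 = 0.11730 cm^-1, so d_i1 = 8.525 cm.
m_1 = -(8.525)/15.5 = -0.5500.
Since 8.525 cm > 6.5 cm, the first image lies past the second lens and serves as a virtual object: d_o2 = L - d_i1 = -2.025 cm.
Lens 2: 1/d_i2 = 1/f_2 - 1/d_o2 = 1/8 - 1/(-2.025) = 0.61883 cm^-1, so d_i2 = 1.616 cm.
m_2 = -(1.616)/(-2.025) = 0.7980.
The system's lateral magnification is m_1 m_2 = (-0.5500)(0.7980) = -0.4389.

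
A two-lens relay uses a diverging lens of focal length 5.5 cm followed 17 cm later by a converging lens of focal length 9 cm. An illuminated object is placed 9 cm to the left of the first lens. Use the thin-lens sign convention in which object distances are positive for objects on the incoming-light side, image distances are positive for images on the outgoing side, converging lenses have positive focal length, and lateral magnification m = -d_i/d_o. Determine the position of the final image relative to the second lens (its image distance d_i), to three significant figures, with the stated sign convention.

16.1 cm

Lens 1: 1/d_i1 = 1/f_1 - 1/d_o1 = 1/(-5.5) - 1/9 = -0.29293 cm^-1, so d_i1 = -3.414 cm.
With d_i1 < 0 the first image is virtual and lies on the object side; the object distance for lens 2 is d_o2 = 17 - (-3.414) = 20.414 cm.
Lens 2: 1/d_i2 = 1/f_2 - 1/d_o2 = 1/9 - 1/(20.414) = 0.06212 cm^-1, so d_i2 = 16.097 cm.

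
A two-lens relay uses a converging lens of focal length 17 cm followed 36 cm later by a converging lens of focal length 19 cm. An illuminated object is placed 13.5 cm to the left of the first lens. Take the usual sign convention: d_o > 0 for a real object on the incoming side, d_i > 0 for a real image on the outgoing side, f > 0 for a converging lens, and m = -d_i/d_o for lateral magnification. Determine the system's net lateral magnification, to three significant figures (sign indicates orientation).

Lens 1: 1/d_i1 = 1/f_1 - 1/d_o1 = 1/17 - 1/13.5 = -0.01525 cm^-1, so d_i1 = -65.571 cm.
m_1 = -(-65.571)/13.5 = 4.8571.
The intermediate image is virtual, 65.571 cm to the left of lens 1, so d_o2 = L - d_i1 = 36 - (-65.571) = 101.571 cm.
Lens 2: 1/d_i2 = 1/f_2 - 1/d_o2 = 1/19 - 1/(101.571) = 0.04279 cm^-1, so d_i2 = 23.372 cm.
m_2 = -(23.372)/(101.571) = -0.2301.
Total m = m_1 x m_2 = (4.8571)(-0.2301) = -1.1176.

-1.12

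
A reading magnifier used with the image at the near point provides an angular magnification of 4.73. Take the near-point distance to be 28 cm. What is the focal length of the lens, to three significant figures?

7.51 cm

For the image at the near point, M = 1 + D/f.
f = D/(M - 1) = 28/(4.73 - 1) = 7.507 cm.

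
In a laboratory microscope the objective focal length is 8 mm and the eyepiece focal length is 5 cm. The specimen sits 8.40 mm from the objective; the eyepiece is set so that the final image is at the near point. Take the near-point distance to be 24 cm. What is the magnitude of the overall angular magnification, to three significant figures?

116

Convert to cm: f_obj = 8 mm = 0.8 cm; d_o = 8.40 mm = 0.84 cm.
Objective: 1/d_i = 1/f_obj - 1/d_o = 1/0.8 - 1/0.84 = 0.05952 cm^-1, so d_i = 16.800 cm.
m_obj = -d_i/d_o = -16.800/0.84 = -20.000.
Eyepiece angular magnification (image at near point): M_eye = 1 + D/f_e = 1 + 24/5 = 5.800.
Overall M = m_obj x M_eye = (-20.000)(5.800) = -116.00.
|M| = 116.00.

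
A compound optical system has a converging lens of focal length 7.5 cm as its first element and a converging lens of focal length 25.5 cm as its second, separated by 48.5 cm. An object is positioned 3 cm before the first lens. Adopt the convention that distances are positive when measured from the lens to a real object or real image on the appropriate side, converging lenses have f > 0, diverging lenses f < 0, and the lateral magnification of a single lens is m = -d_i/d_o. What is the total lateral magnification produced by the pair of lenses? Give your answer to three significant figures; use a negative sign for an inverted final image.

First lens: d_i1 = 1/(1/7.5 - 1/3) = -5.000 cm.
m_1 = -(-5.000)/3 = 1.6667.
The intermediate image is virtual, 5.000 cm to the left of lens 1, so d_o2 = L - d_i1 = 48.5 - (-5.000) = 53.500 cm.
Second lens: d_i2 = 1/(1/25.5 - 1/(53.500)) = 48.723 cm.
m_2 = -(48.723)/(53.500) = -0.9107.
Total m = m_1 x m_2 = (1.6667)(-0.9107) = -1.5179.

-1.52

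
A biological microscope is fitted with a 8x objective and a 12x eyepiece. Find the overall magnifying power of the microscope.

The overall magnification of a compound microscope is the product of the objective and eyepiece magnifications:
M = M_obj x M_eye = 8 x 12 = 96.

96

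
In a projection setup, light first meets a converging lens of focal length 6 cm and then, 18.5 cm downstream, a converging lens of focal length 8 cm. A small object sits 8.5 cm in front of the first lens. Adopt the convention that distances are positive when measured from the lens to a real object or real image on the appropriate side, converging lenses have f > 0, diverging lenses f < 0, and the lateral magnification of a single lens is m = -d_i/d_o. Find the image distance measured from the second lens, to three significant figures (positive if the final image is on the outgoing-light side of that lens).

First lens: d_i1 = 1/(1/6 - 1/8.5) = 20.400 cm.
Since 20.400 cm > 18.5 cm, the first image lies past the second lens and serves as a virtual object: d_o2 = L - d_i1 = -1.900 cm.
Second lens: d_i2 = 1/(1/8 - 1/(-1.900)) = 1.535 cm.

1.54 cm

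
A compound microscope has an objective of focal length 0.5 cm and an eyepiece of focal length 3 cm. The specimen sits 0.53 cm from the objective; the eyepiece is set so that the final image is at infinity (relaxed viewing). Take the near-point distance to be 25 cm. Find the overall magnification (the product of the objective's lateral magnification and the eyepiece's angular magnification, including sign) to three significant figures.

-139

Objective: 1/d_i = 1/f_obj - 1/d_o = 1/0.5 - 1/0.53 = 0.11321 cm^-1, so d_i = 8.833 cm.
m_obj = -d_i/d_o = -8.833/0.53 = -16.667.
Eyepiece angular magnification (image at infinity): M_eye = D/f_e = 25/3 = 8.333.
Overall M = m_obj x M_eye = (-16.667)(8.333) = -138.89.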